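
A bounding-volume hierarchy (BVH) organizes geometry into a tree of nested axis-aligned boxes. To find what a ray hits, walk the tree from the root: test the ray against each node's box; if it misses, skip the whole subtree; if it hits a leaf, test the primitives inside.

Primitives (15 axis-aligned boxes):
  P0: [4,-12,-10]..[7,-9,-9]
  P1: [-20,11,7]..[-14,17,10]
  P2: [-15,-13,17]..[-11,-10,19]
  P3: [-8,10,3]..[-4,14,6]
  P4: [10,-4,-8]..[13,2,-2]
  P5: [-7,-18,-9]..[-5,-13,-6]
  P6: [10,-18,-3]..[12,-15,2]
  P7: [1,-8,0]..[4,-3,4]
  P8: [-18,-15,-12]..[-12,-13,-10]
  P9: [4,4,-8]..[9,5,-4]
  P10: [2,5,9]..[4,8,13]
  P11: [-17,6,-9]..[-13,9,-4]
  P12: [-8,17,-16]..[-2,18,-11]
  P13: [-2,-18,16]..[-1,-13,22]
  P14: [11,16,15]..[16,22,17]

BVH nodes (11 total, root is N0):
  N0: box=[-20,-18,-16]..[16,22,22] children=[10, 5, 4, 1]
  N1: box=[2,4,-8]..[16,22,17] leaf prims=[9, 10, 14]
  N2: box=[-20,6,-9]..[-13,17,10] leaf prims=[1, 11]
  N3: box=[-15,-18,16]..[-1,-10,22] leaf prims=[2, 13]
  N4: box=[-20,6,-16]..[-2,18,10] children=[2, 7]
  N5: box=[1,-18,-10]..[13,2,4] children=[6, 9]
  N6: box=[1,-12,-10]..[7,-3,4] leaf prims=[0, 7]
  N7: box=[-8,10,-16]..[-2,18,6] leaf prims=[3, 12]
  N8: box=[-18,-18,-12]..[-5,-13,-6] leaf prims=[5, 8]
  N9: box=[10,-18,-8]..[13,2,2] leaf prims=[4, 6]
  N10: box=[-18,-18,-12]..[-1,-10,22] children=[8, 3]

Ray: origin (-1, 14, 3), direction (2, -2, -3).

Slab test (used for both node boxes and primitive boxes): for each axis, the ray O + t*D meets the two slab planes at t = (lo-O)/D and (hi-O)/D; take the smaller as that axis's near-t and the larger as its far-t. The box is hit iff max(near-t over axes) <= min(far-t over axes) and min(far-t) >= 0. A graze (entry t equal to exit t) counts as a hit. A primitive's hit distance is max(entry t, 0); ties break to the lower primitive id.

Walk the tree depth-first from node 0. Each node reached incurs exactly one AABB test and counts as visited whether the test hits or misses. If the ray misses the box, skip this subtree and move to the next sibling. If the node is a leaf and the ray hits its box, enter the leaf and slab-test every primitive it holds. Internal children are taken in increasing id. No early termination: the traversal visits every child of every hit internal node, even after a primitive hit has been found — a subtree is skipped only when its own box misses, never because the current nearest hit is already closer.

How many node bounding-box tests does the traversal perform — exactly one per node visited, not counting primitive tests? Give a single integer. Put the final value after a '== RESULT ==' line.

Trace the traversal:
N0 x:[-19/2,17/2] y:[-4,16] z:[-19/3,19/3] -> hit [-4,19/3], descend [1, 4, 5, 10]
  N1 x:[3/2,17/2] y:[-4,5] z:[-14/3,11/3] -> hit [3/2,11/3] leaf, test {P9(miss), P10(miss), P14(miss)}
  N4 x:[-19/2,-1/2] y:[-2,4] z:[-7/3,19/3] -> miss, prune
  N5 x:[1,7] y:[6,16] z:[-1/3,13/3] -> miss, prune
  N10 x:[-17/2,0] y:[12,16] z:[-19/3,5] -> miss, prune

order=[0, 1, 4, 5, 10]  |boxes|=5  |leaves|=1  hit=miss

== RESULT ==
5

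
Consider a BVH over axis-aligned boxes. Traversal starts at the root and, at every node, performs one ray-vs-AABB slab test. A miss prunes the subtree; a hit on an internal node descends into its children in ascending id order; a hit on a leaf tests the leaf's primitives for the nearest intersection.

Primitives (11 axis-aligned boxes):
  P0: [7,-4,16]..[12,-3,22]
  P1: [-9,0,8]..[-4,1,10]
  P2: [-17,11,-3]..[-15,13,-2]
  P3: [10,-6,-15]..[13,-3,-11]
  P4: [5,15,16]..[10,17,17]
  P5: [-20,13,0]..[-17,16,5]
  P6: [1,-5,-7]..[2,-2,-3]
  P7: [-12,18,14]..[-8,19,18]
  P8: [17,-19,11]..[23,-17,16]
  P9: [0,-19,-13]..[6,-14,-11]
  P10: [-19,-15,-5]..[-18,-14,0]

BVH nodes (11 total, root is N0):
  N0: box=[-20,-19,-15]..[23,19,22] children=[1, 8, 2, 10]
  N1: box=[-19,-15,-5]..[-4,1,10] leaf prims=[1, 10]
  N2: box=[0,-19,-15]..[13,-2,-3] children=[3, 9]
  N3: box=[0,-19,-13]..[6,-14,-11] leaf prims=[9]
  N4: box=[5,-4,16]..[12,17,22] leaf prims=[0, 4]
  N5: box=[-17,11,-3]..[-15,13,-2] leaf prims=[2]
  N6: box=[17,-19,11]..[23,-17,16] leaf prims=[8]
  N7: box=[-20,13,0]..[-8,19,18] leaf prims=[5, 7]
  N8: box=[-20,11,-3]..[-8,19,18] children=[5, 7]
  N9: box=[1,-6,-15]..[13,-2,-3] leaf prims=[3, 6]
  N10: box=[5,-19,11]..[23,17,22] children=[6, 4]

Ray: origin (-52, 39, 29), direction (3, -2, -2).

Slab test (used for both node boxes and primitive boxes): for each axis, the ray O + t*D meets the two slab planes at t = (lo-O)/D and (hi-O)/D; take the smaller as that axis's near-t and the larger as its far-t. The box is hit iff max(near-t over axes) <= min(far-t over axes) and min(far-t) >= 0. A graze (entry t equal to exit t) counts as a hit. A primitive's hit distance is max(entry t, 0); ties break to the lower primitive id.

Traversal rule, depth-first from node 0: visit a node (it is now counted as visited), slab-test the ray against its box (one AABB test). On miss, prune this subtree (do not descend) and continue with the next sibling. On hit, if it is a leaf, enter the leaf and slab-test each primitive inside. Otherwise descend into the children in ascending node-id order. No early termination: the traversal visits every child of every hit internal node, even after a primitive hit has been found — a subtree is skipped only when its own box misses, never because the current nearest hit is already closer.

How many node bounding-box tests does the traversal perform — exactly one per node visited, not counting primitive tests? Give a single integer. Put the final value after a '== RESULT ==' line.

Trace the traversal:
N0 x:[32/3,25] y:[10,29] z:[7/2,22] -> hit [32/3,22], descend [1, 2, 8, 10]
  N1 x:[11,16] y:[19,27] z:[19/2,17] -> miss, prune
  N2 x:[52/3,65/3] y:[41/2,29] z:[16,22] -> hit [41/2,65/3], descend [3, 9]
    N3 x:[52/3,58/3] y:[53/2,29] z:[20,21] -> miss, prune
    N9 x:[53/3,65/3] y:[41/2,45/2] z:[16,22] -> hit [41/2,65/3] leaf, test {P3@t=21, P6(miss)}
  N8 x:[32/3,44/3] y:[10,14] z:[11/2,16] -> hit [32/3,14], descend [5, 7]
    N5 x:[35/3,37/3] y:[13,14] z:[31/2,16] -> miss, prune
    N7 x:[32/3,44/3] y:[10,13] z:[11/2,29/2] -> hit [32/3,13] leaf, test {P5(miss), P7(miss)}
  N10 x:[19,25] y:[11,29] z:[7/2,9] -> miss, prune

Summary -> nodes [0, 1, 2, 3, 9, 8, 5, 7, 10]; box-tests=9; leaf-entries=2; first=P3

== RESULT ==
9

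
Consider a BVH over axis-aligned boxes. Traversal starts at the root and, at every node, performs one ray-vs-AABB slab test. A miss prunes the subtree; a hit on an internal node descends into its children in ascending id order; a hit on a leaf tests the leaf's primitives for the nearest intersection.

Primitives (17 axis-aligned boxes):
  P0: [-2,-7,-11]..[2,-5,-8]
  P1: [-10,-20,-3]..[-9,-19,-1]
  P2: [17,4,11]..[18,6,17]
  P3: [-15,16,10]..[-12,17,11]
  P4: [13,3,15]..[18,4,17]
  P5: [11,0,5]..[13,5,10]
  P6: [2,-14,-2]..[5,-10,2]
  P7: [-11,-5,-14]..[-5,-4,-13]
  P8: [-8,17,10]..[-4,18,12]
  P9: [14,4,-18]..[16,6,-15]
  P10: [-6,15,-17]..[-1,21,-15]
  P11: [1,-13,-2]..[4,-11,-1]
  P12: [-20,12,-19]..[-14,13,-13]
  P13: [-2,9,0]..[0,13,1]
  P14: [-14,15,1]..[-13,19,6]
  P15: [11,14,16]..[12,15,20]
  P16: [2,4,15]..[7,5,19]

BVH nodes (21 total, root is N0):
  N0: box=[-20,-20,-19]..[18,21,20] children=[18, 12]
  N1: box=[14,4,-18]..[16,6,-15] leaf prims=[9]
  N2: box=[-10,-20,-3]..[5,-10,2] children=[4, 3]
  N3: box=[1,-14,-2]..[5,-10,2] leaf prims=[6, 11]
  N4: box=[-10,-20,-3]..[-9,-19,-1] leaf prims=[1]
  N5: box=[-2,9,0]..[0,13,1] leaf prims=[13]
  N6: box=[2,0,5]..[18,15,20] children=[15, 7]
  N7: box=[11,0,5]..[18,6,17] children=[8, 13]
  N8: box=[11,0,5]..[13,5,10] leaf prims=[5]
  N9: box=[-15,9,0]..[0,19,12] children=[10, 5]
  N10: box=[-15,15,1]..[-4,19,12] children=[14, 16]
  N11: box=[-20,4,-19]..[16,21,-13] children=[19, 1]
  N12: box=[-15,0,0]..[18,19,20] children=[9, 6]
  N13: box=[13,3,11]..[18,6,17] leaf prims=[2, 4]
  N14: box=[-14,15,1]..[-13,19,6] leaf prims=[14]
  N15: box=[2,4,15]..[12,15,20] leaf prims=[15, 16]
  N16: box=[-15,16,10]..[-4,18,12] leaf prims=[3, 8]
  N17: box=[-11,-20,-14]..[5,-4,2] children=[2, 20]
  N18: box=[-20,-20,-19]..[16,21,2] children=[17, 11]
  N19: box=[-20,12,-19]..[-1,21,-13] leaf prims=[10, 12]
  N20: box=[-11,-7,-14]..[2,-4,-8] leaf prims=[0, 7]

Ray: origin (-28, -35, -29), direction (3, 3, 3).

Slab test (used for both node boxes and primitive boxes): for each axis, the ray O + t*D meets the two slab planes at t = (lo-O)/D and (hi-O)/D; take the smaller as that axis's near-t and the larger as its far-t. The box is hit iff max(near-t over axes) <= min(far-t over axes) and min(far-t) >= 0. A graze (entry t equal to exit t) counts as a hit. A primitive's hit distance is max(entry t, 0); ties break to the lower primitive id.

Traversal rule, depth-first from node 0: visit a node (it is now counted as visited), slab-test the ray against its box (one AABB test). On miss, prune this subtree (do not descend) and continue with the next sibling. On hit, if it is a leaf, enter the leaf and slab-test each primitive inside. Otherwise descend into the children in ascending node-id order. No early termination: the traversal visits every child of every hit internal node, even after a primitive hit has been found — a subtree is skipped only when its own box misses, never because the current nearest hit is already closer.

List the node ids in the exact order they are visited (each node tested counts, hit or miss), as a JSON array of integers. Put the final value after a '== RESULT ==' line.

Trace the traversal:
N0 x:[8/3,46/3] y:[5,56/3] z:[10/3,49/3] -> hit [5,46/3], descend [12, 18]
  N12 x:[13/3,46/3] y:[35/3,18] z:[29/3,49/3] -> hit [35/3,46/3], descend [6, 9]
    N6 x:[10,46/3] y:[35/3,50/3] z:[34/3,49/3] -> hit [35/3,46/3], descend [7, 15]
      N7 x:[13,46/3] y:[35/3,41/3] z:[34/3,46/3] -> hit [13,41/3], descend [8, 13]
        N8 x:[13,41/3] y:[35/3,40/3] z:[34/3,13] -> hit [13,13] leaf, test {P5@t=13}
        N13 x:[41/3,46/3] y:[38/3,41/3] z:[40/3,46/3] -> hit [41/3,41/3] leaf, test {P2(miss), P4(miss)}
      N15 x:[10,40/3] y:[13,50/3] z:[44/3,49/3] -> miss, prune
    N9 x:[13/3,28/3] y:[44/3,18] z:[29/3,41/3] -> miss, prune
  N18 x:[8/3,44/3] y:[5,56/3] z:[10/3,31/3] -> hit [5,31/3], descend [11, 17]
    N11 x:[8/3,44/3] y:[13,56/3] z:[10/3,16/3] -> miss, prune
    N17 x:[17/3,11] y:[5,31/3] z:[5,31/3] -> hit [17/3,31/3], descend [2, 20]
      N2 x:[6,11] y:[5,25/3] z:[26/3,31/3] -> miss, prune
      N20 x:[17/3,10] y:[28/3,31/3] z:[5,7] -> miss, prune

Summary -> nodes [0, 12, 6, 7, 8, 13, 15, 9, 18, 11, 17, 2, 20]; box-tests=13; leaf-entries=2; first=P5

== RESULT ==
[0, 12, 6, 7, 8, 13, 15, 9, 18, 11, 17, 2, 20]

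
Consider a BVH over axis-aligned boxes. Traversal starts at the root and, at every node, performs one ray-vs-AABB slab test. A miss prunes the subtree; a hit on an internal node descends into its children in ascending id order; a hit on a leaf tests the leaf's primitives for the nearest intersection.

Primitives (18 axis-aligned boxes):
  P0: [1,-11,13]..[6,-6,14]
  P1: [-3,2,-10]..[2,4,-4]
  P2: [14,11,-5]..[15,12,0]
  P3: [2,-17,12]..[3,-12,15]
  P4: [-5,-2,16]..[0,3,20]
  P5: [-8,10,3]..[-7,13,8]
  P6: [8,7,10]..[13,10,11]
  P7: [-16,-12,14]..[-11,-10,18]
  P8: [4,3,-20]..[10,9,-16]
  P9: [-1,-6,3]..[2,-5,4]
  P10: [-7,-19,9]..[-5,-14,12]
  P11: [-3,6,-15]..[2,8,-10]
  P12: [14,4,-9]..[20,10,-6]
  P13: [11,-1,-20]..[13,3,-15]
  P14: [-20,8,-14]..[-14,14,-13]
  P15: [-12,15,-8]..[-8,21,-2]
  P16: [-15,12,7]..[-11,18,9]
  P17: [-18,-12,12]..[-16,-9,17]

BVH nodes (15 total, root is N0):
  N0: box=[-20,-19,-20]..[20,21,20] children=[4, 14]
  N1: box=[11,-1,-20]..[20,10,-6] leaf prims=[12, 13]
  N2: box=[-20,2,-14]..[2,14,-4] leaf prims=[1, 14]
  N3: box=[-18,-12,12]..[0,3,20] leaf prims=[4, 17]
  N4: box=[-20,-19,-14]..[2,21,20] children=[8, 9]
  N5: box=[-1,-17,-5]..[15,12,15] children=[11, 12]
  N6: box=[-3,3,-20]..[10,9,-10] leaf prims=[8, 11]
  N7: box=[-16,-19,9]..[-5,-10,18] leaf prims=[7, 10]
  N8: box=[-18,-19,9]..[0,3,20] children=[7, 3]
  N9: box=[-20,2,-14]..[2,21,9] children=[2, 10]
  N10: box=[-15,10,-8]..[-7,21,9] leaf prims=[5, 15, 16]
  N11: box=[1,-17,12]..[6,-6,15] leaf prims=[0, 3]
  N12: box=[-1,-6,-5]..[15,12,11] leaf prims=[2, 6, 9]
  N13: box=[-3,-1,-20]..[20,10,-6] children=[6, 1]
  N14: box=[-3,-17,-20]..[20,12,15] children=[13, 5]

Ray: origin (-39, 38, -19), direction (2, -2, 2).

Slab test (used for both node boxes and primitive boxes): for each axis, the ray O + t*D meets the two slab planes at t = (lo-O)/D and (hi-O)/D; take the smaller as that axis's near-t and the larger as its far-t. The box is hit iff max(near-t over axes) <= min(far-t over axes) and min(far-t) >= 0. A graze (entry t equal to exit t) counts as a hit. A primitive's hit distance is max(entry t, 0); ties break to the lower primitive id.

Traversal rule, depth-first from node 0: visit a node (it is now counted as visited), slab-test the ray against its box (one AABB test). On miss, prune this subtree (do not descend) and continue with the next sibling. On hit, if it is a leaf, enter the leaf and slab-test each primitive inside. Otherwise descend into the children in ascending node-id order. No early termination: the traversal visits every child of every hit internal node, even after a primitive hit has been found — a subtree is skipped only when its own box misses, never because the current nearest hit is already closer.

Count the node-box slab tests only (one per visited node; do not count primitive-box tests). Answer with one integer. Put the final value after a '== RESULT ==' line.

Trace the traversal:
N0 x:[19/2,59/2] y:[17/2,57/2] z:[-1/2,39/2] -> hit [19/2,39/2], descend [4, 14]
  N4 x:[19/2,41/2] y:[17/2,57/2] z:[5/2,39/2] -> hit [19/2,39/2], descend [8, 9]
    N8 x:[21/2,39/2] y:[35/2,57/2] z:[14,39/2] -> hit [35/2,39/2], descend [3, 7]
      N3 x:[21/2,39/2] y:[35/2,25] z:[31/2,39/2] -> hit [35/2,39/2] leaf, test {P4@t=35/2, P17(miss)}
      N7 x:[23/2,17] y:[24,57/2] z:[14,37/2] -> miss, prune
    N9 x:[19/2,41/2] y:[17/2,18] z:[5/2,14] -> hit [19/2,14], descend [2, 10]
      N2 x:[19/2,41/2] y:[12,18] z:[5/2,15/2] -> miss, prune
      N10 x:[12,16] y:[17/2,14] z:[11/2,14] -> hit [12,14] leaf, test {P5(miss), P15(miss), P16@t=13}
  N14 x:[18,59/2] y:[13,55/2] z:[-1/2,17] -> miss, prune

9 AABB tests over nodes [0, 4, 8, 3, 7, 9, 2, 10, 14]; 2 leaves entered; closest P16.

== RESULT ==
9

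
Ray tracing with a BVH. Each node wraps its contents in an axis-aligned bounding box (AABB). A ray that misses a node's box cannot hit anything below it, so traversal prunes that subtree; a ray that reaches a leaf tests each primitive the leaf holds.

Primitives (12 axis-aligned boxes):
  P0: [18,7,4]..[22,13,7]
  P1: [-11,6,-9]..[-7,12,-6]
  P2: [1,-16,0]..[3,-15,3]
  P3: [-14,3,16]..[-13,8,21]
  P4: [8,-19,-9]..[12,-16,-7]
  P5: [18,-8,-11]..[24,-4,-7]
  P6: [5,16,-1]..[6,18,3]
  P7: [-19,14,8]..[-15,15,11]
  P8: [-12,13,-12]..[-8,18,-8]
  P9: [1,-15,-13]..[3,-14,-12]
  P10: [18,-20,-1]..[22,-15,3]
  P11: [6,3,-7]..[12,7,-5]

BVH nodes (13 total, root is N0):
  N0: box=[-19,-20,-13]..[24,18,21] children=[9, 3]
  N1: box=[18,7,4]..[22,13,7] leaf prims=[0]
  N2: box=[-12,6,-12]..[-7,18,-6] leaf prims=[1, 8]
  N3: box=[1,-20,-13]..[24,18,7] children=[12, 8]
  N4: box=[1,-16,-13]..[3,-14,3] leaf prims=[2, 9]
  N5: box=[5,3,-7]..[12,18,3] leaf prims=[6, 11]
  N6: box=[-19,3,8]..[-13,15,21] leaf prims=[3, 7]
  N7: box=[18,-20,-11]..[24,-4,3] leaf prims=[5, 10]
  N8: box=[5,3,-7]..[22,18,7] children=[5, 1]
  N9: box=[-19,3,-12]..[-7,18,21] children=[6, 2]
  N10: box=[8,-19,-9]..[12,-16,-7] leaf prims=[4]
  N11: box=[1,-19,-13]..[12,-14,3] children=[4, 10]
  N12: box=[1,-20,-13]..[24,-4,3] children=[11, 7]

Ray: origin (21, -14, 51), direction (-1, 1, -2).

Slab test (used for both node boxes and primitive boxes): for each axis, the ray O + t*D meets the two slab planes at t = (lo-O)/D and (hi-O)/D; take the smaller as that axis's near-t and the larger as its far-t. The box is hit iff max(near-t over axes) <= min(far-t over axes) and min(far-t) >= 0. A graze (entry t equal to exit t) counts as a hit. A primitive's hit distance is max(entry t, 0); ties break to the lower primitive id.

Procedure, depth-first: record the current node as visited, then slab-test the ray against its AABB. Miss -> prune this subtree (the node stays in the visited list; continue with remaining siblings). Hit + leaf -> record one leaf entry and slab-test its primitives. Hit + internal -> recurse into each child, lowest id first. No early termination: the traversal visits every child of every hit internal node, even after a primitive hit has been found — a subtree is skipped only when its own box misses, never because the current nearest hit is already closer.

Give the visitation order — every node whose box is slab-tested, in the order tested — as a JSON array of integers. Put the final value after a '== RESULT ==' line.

Traverse from the root:
N0 x:[-3,40] y:[-6,32] z:[15,32] -> hit [15,32], descend [3, 9]
  N3 x:[-3,20] y:[-6,32] z:[22,32] -> miss, prune
  N9 x:[28,40] y:[17,32] z:[15,63/2] -> hit [28,63/2], descend [2, 6]
    N2 x:[28,33] y:[20,32] z:[57/2,63/2] -> hit [57/2,63/2] leaf, test {P1(miss), P8@t=59/2}
    N6 x:[34,40] y:[17,29] z:[15,43/2] -> miss, prune

5 AABB tests over nodes [0, 3, 9, 2, 6]; 1 leaf entered; closest P8.

== RESULT ==
[0, 3, 9, 2, 6]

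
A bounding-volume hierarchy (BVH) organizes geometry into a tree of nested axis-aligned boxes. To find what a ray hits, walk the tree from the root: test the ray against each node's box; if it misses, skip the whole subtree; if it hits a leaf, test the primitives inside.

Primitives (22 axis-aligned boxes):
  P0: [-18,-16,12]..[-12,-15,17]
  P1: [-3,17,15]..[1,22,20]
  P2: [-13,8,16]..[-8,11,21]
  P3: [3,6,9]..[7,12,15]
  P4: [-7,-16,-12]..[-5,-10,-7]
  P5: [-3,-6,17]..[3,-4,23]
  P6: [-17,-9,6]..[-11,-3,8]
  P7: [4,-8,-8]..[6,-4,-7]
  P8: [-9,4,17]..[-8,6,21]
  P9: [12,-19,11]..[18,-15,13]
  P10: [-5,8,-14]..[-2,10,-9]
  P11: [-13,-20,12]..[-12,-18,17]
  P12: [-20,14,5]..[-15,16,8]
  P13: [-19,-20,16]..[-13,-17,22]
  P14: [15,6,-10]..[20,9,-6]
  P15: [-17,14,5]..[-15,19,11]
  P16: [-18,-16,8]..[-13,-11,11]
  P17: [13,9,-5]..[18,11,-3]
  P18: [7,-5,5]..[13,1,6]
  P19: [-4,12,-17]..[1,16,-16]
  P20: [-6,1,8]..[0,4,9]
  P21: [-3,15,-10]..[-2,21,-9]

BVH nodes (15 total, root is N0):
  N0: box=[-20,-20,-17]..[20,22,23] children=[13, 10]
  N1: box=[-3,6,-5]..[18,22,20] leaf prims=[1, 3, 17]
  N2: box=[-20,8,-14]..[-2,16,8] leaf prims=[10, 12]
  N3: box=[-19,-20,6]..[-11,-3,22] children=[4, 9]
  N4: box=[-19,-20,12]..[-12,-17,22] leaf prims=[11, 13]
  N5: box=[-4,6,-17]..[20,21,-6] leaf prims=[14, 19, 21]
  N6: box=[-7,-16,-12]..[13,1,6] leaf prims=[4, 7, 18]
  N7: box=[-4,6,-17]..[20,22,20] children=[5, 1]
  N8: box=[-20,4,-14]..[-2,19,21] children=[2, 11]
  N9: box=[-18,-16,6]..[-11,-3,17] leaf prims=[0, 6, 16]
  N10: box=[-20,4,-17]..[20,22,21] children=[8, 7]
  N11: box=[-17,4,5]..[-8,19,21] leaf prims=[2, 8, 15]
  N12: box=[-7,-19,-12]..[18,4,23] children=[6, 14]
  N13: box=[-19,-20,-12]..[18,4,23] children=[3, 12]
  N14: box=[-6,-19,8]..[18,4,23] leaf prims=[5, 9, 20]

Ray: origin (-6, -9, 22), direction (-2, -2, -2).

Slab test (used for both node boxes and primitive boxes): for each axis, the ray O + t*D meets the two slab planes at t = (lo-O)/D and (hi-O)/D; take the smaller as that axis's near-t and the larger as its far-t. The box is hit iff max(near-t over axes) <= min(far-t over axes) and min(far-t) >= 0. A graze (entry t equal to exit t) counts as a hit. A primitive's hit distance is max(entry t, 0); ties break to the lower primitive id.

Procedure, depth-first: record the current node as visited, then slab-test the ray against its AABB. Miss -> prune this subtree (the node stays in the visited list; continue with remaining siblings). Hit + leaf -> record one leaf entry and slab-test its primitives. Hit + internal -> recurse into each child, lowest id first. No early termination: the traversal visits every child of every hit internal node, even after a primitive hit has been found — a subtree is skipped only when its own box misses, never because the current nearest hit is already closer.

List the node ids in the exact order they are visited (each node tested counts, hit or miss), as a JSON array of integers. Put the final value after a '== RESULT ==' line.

Trace the traversal:
N0 x:[-13,7] y:[-31/2,11/2] z:[-1/2,39/2] -> hit [-1/2,11/2], descend [10, 13]
  N10 x:[-13,7] y:[-31/2,-13/2] z:[1/2,39/2] -> miss, prune
  N13 x:[-12,13/2] y:[-13/2,11/2] z:[-1/2,17] -> hit [-1/2,11/2], descend [3, 12]
    N3 x:[5/2,13/2] y:[-3,11/2] z:[0,8] -> hit [5/2,11/2], descend [4, 9]
      N4 x:[3,13/2] y:[4,11/2] z:[0,5] -> hit [4,5] leaf, test {P11(miss), P13(miss)}
      N9 x:[5/2,6] y:[-3,7/2] z:[5/2,8] -> hit [5/2,7/2] leaf, test {P0@t=3, P6(miss), P16(miss)}
    N12 x:[-12,1/2] y:[-13/2,5] z:[-1/2,17] -> hit [-1/2,1/2], descend [6, 14]
      N6 x:[-19/2,1/2] y:[-5,7/2] z:[8,17] -> miss, prune
      N14 x:[-12,0] y:[-13/2,5] z:[-1/2,7] -> hit [-1/2,0] leaf, test {P5(miss), P9(miss), P20(miss)}

9 AABB tests over nodes [0, 10, 13, 3, 4, 9, 12, 6, 14]; 3 leaves entered; closest P0.

== RESULT ==
[0, 10, 13, 3, 4, 9, 12, 6, 14]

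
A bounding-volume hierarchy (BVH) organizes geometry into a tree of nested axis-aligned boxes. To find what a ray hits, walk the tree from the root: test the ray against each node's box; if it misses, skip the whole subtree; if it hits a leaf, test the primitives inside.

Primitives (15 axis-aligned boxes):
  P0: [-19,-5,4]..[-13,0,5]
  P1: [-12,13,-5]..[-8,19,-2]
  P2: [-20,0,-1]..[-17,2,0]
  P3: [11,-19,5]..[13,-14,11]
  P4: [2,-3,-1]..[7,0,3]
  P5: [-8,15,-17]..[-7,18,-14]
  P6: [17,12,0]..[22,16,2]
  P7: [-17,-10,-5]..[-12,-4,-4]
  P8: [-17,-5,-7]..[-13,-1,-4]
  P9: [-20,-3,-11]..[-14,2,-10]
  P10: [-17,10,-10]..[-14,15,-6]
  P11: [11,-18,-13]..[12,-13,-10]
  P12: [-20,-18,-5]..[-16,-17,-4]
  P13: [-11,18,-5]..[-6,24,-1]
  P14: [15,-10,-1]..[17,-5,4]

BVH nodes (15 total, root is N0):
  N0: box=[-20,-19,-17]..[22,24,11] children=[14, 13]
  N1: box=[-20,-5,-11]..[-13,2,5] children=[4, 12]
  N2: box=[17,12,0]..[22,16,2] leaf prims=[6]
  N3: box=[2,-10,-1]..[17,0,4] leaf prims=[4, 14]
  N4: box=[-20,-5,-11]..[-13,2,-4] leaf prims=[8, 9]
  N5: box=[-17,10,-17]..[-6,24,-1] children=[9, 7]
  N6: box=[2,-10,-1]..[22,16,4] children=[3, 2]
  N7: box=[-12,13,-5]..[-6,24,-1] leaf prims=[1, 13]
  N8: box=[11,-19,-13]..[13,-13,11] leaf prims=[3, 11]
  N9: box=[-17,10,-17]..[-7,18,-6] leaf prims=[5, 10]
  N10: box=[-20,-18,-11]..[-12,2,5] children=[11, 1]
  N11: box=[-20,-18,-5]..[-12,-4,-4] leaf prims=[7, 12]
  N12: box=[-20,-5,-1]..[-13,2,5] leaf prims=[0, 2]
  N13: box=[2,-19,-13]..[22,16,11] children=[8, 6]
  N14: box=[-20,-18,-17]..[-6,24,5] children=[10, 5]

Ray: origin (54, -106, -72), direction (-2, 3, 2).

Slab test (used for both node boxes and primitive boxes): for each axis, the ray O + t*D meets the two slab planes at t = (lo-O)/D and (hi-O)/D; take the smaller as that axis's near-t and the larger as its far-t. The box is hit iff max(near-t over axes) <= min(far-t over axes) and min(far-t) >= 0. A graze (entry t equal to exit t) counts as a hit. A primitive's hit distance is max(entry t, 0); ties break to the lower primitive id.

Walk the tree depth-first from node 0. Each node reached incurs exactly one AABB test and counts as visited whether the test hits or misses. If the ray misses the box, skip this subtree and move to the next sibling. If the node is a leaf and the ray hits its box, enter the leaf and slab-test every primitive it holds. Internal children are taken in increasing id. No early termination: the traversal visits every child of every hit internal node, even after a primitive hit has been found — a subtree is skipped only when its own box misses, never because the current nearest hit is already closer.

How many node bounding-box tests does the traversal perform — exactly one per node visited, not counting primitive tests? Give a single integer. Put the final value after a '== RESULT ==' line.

Traverse from the root:
N0 x:[16,37] y:[29,130/3] z:[55/2,83/2] -> hit [29,37], descend [13, 14]
  N13 x:[16,26] y:[29,122/3] z:[59/2,83/2] -> miss, prune
  N14 x:[30,37] y:[88/3,130/3] z:[55/2,77/2] -> hit [30,37], descend [5, 10]
    N5 x:[30,71/2] y:[116/3,130/3] z:[55/2,71/2] -> miss, prune
    N10 x:[33,37] y:[88/3,36] z:[61/2,77/2] -> hit [33,36], descend [1, 11]
      N1 x:[67/2,37] y:[101/3,36] z:[61/2,77/2] -> hit [101/3,36], descend [4, 12]
        N4 x:[67/2,37] y:[101/3,36] z:[61/2,34] -> hit [101/3,34] leaf, test {P8@t=101/3, P9(miss)}
        N12 x:[67/2,37] y:[101/3,36] z:[71/2,77/2] -> hit [71/2,36] leaf, test {P0(miss), P2@t=71/2}
      N11 x:[33,37] y:[88/3,34] z:[67/2,34] -> hit [67/2,34] leaf, test {P7@t=67/2, P12(miss)}

9 AABB tests over nodes [0, 13, 14, 5, 10, 1, 4, 12, 11]; 3 leaves entered; closest P7.

== RESULT ==
9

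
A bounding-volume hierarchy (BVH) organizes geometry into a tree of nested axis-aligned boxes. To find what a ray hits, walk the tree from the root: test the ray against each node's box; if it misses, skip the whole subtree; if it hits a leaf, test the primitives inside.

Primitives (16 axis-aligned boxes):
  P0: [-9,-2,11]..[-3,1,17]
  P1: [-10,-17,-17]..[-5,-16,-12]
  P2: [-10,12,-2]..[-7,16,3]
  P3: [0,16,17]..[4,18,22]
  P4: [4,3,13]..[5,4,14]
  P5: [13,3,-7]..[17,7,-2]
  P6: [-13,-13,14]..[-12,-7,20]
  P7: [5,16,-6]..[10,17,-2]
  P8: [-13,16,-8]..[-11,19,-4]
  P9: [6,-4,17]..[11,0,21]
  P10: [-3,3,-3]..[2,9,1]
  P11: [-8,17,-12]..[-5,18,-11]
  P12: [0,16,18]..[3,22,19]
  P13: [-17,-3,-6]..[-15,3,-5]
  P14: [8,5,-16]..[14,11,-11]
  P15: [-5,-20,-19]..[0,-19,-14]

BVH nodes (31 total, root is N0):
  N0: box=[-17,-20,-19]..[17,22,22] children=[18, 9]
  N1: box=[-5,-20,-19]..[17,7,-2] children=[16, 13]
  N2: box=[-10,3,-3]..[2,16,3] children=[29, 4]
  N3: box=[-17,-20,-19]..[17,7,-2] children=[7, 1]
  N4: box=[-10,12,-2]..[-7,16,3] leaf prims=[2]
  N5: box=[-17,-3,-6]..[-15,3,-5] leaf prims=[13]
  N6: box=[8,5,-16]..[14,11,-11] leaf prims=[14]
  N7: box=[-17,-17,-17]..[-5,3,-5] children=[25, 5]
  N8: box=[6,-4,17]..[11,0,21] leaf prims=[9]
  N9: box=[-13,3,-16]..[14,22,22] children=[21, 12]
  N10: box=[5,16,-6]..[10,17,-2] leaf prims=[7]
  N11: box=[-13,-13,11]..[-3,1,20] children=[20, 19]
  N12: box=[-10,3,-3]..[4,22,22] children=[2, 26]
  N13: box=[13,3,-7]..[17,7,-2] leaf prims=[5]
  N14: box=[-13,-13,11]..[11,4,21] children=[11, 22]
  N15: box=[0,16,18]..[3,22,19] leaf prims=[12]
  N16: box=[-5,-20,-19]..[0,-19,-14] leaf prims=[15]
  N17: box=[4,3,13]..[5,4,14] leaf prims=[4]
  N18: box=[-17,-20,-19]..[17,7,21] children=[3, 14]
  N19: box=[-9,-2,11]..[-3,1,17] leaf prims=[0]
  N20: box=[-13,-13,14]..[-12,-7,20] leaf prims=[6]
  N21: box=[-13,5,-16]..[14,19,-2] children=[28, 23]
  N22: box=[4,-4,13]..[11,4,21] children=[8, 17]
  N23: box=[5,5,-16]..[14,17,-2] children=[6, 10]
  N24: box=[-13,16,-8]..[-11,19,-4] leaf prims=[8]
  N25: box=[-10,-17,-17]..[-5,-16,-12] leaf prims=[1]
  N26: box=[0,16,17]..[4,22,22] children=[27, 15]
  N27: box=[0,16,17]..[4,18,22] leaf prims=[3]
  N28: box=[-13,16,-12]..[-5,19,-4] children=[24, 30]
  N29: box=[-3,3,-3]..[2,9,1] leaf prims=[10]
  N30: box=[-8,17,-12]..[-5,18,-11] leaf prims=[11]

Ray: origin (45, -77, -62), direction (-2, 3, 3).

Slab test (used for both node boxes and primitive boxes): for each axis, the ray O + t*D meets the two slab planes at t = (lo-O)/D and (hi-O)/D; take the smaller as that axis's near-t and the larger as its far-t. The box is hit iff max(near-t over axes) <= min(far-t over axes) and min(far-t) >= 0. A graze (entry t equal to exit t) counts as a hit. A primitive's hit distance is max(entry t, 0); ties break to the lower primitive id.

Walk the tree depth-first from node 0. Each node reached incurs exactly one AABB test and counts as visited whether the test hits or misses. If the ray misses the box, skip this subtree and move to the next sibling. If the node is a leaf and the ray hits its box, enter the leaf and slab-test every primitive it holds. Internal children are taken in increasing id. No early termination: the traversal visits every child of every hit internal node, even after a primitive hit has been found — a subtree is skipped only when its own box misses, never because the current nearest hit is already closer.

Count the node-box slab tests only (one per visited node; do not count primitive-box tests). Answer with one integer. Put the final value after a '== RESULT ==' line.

Walk:
N0 x:[14,31] y:[19,33] z:[43/3,28] -> hit [19,28], descend [9, 18]
  N9 x:[31/2,29] y:[80/3,33] z:[46/3,28] -> hit [80/3,28], descend [12, 21]
    N12 x:[41/2,55/2] y:[80/3,33] z:[59/3,28] -> hit [80/3,55/2], descend [2, 26]
      N2 x:[43/2,55/2] y:[80/3,31] z:[59/3,65/3] -> miss, prune
      N26 x:[41/2,45/2] y:[31,33] z:[79/3,28] -> miss, prune
    N21 x:[31/2,29] y:[82/3,32] z:[46/3,20] -> miss, prune
  N18 x:[14,31] y:[19,28] z:[43/3,83/3] -> hit [19,83/3], descend [3, 14]
    N3 x:[14,31] y:[19,28] z:[43/3,20] -> hit [19,20], descend [1, 7]
      N1 x:[14,25] y:[19,28] z:[43/3,20] -> hit [19,20], descend [13, 16]
        N13 x:[14,16] y:[80/3,28] z:[55/3,20] -> miss, prune
        N16 x:[45/2,25] y:[19,58/3] z:[43/3,16] -> miss, prune
      N7 x:[25,31] y:[20,80/3] z:[15,19] -> miss, prune
    N14 x:[17,29] y:[64/3,27] z:[73/3,83/3] -> hit [73/3,27], descend [11, 22]
      N11 x:[24,29] y:[64/3,26] z:[73/3,82/3] -> hit [73/3,26], descend [19, 20]
        N19 x:[24,27] y:[25,26] z:[73/3,79/3] -> hit [25,26] leaf, test {P0@t=25}
        N20 x:[57/2,29] y:[64/3,70/3] z:[76/3,82/3] -> miss, prune
      N22 x:[17,41/2] y:[73/3,27] z:[25,83/3] -> miss, prune

order=[0, 9, 12, 2, 26, 21, 18, 3, 1, 13, 16, 7, 14, 11, 19, 20, 22]  |boxes|=17  |leaves|=1  hit=P0

== RESULT ==
17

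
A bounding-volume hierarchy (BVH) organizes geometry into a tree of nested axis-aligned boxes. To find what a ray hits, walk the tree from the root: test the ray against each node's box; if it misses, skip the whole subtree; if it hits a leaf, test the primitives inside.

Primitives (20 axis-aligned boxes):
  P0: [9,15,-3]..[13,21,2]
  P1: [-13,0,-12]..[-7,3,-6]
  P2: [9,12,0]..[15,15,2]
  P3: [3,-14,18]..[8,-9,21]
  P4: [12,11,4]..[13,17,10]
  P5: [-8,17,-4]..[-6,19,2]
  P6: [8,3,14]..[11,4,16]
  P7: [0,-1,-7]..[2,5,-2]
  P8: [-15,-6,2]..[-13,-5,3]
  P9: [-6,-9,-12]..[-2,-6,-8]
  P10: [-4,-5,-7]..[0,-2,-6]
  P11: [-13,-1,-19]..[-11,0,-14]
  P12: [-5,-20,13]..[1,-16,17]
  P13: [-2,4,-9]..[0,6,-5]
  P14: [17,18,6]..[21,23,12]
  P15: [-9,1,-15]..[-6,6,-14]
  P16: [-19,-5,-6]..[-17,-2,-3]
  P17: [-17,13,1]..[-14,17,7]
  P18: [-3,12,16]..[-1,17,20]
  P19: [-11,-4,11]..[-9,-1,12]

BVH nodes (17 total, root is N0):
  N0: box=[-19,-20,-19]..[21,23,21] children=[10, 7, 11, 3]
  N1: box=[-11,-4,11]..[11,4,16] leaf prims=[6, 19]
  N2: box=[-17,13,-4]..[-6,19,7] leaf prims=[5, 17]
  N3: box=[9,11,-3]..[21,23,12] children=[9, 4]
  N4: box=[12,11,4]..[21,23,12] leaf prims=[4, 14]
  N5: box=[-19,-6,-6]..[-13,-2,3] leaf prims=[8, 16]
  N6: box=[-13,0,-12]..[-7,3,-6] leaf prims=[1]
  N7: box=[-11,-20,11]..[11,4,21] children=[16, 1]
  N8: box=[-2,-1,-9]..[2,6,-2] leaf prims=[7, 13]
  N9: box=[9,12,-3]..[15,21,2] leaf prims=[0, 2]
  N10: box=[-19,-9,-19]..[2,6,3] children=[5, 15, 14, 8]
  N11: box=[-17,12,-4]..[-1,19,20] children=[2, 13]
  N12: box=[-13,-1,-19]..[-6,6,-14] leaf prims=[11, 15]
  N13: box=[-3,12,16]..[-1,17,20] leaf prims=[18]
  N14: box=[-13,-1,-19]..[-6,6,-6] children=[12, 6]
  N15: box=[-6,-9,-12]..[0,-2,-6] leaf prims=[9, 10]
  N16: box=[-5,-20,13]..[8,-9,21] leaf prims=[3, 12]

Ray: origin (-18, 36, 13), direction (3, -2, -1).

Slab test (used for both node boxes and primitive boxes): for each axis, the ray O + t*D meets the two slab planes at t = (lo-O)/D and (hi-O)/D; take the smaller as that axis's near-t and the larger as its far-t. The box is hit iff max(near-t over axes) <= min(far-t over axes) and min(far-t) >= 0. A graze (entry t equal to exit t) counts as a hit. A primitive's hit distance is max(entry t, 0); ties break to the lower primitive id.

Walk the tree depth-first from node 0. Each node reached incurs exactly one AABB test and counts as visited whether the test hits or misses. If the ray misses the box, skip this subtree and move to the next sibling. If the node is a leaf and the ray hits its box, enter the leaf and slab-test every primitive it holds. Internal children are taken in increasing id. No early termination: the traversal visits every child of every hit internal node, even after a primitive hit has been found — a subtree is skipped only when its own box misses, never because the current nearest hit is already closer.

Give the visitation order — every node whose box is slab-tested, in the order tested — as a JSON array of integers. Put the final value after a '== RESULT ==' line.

Walk:
N0 x:[-1/3,13] y:[13/2,28] z:[-8,32] -> hit [13/2,13], descend [3, 7, 10, 11]
  N3 x:[9,13] y:[13/2,25/2] z:[1,16] -> hit [9,25/2], descend [4, 9]
    N4 x:[10,13] y:[13/2,25/2] z:[1,9] -> miss, prune
    N9 x:[9,11] y:[15/2,12] z:[11,16] -> hit [11,11] leaf, test {P0(miss), P2@t=11}
  N7 x:[7/3,29/3] y:[16,28] z:[-8,2] -> miss, prune
  N10 x:[-1/3,20/3] y:[15,45/2] z:[10,32] -> miss, prune
  N11 x:[1/3,17/3] y:[17/2,12] z:[-7,17] -> miss, prune

Summary -> nodes [0, 3, 4, 9, 7, 10, 11]; box-tests=7; leaf-entries=1; first=P2

== RESULT ==
[0, 3, 4, 9, 7, 10, 11]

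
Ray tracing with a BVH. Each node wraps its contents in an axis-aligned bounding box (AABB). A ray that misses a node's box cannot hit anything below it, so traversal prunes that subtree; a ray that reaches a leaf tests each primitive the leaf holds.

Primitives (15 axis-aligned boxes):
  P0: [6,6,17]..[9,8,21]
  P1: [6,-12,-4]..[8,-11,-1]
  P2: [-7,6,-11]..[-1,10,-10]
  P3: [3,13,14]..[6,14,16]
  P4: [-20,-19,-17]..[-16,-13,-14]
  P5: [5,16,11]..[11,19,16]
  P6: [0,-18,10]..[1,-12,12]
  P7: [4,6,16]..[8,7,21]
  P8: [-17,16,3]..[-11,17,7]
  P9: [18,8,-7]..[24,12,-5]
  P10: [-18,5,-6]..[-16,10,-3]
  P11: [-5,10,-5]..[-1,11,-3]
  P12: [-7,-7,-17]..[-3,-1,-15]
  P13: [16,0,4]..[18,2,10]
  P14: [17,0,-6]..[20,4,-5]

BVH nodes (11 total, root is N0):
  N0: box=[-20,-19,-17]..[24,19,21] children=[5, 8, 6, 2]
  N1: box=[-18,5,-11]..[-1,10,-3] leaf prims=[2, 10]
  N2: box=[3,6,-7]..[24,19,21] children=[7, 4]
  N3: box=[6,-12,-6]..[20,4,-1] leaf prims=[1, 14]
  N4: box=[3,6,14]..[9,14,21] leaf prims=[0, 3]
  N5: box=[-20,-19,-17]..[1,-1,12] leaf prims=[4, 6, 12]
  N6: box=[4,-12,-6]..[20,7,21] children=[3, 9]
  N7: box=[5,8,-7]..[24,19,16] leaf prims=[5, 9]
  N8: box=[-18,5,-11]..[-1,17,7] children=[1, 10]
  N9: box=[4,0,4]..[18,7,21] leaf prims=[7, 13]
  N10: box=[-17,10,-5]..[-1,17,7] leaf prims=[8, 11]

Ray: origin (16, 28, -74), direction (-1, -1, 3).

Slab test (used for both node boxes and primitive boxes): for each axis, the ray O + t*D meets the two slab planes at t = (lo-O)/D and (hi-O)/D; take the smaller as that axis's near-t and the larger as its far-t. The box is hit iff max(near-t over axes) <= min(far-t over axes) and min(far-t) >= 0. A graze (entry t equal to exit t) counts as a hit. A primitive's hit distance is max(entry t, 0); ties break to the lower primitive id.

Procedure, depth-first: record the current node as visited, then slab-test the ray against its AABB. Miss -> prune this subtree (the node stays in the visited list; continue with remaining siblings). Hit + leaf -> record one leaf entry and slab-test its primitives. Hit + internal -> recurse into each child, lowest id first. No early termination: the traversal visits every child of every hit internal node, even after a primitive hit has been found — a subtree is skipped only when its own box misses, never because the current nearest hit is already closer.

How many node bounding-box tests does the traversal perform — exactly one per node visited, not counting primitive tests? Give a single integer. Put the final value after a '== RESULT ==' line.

Trace the traversal:
N0 x:[-8,36] y:[9,47] z:[19,95/3] -> hit [19,95/3], descend [2, 5, 6, 8]
  N2 x:[-8,13] y:[9,22] z:[67/3,95/3] -> miss, prune
  N5 x:[15,36] y:[29,47] z:[19,86/3] -> miss, prune
  N6 x:[-4,12] y:[21,40] z:[68/3,95/3] -> miss, prune
  N8 x:[17,34] y:[11,23] z:[21,27] -> hit [21,23], descend [1, 10]
    N1 x:[17,34] y:[18,23] z:[21,71/3] -> hit [21,23] leaf, test {P2@t=21, P10(miss)}
    N10 x:[17,33] y:[11,18] z:[23,27] -> miss, prune

order=[0, 2, 5, 6, 8, 1, 10]  |boxes|=7  |leaves|=1  hit=P2

== RESULT ==
7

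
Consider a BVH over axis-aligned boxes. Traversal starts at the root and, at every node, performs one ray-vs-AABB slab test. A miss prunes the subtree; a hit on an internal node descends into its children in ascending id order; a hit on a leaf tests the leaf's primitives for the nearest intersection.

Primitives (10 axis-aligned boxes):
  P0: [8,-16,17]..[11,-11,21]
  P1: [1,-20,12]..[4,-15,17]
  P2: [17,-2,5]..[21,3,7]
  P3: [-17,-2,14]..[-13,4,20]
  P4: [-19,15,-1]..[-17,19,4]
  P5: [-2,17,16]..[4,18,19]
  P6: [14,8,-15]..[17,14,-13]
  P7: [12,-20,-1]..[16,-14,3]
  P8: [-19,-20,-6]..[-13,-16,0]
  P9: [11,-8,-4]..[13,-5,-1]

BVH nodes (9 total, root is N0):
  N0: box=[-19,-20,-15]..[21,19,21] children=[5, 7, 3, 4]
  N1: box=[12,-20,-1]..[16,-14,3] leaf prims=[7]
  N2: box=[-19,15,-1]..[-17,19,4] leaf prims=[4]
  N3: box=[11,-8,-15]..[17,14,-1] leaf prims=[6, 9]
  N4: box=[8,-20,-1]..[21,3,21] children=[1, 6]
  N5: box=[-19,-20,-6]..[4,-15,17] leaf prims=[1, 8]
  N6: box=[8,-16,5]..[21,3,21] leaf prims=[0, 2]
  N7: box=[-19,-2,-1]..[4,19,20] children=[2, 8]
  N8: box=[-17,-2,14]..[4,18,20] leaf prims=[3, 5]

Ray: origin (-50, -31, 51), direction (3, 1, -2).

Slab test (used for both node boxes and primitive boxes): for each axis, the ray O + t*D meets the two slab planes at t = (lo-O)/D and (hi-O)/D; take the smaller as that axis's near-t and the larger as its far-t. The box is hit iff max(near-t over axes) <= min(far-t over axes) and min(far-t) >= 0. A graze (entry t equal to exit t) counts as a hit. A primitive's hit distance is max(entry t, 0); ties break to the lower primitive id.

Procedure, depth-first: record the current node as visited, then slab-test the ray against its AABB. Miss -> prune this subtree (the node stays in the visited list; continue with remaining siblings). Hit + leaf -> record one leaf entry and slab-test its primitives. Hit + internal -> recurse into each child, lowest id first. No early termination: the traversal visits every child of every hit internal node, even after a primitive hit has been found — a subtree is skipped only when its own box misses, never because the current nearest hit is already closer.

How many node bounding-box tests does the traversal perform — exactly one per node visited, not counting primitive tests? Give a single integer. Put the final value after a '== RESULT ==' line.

Traverse from the root:
N0 x:[31/3,71/3] y:[11,50] z:[15,33] -> hit [15,71/3], descend [3, 4, 5, 7]
  N3 x:[61/3,67/3] y:[23,45] z:[26,33] -> miss, prune
  N4 x:[58/3,71/3] y:[11,34] z:[15,26] -> hit [58/3,71/3], descend [1, 6]
    N1 x:[62/3,22] y:[11,17] z:[24,26] -> miss, prune
    N6 x:[58/3,71/3] y:[15,34] z:[15,23] -> hit [58/3,23] leaf, test {P0(miss), P2(miss)}
  N5 x:[31/3,18] y:[11,16] z:[17,57/2] -> miss, prune
  N7 x:[31/3,18] y:[29,50] z:[31/2,26] -> miss, prune

Visited [0, 3, 4, 1, 6, 5, 7]. Tests: 7 box, 1 leaf. Nearest: miss.

== RESULT ==
7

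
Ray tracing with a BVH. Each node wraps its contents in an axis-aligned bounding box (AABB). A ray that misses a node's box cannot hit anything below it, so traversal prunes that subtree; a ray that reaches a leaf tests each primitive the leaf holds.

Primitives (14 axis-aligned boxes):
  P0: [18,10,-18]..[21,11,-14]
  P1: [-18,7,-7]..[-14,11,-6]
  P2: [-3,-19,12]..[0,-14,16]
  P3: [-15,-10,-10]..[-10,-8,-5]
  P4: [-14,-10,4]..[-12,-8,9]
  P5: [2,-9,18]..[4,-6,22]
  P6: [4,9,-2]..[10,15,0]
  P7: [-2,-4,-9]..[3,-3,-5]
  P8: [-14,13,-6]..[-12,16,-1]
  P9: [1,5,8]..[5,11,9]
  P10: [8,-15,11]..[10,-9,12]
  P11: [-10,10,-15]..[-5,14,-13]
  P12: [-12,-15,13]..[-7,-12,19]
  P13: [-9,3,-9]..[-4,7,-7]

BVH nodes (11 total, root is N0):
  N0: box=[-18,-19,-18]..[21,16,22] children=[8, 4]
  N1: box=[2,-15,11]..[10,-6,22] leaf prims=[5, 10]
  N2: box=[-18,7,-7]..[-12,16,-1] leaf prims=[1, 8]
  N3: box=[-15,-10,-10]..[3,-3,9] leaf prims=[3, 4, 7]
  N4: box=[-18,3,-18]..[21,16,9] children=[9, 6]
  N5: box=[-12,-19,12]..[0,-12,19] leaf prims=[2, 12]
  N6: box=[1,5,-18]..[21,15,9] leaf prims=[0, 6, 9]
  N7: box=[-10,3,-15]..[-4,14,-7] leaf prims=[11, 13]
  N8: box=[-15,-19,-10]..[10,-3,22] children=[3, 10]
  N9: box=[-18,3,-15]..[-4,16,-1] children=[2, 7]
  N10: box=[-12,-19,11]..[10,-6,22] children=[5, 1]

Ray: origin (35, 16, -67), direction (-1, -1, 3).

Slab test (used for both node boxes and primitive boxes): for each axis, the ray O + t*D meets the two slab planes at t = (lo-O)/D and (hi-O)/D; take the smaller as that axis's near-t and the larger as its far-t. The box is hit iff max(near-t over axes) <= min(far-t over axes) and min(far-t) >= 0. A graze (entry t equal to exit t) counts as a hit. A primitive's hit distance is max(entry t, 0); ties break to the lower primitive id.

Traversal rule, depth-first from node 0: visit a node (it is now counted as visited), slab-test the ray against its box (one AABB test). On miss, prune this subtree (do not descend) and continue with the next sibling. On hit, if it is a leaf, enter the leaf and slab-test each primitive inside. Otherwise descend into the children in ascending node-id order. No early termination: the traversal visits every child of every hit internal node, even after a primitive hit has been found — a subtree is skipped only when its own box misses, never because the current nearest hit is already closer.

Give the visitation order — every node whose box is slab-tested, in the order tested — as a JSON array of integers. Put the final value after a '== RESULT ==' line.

Trace the traversal:
N0 x:[14,53] y:[0,35] z:[49/3,89/3] -> hit [49/3,89/3], descend [4, 8]
  N4 x:[14,53] y:[0,13] z:[49/3,76/3] -> miss, prune
  N8 x:[25,50] y:[19,35] z:[19,89/3] -> hit [25,89/3], descend [3, 10]
    N3 x:[32,50] y:[19,26] z:[19,76/3] -> miss, prune
    N10 x:[25,47] y:[22,35] z:[26,89/3] -> hit [26,89/3], descend [1, 5]
      N1 x:[25,33] y:[22,31] z:[26,89/3] -> hit [26,89/3] leaf, test {P5(miss), P10@t=26}
      N5 x:[35,47] y:[28,35] z:[79/3,86/3] -> miss, prune

order=[0, 4, 8, 3, 10, 1, 5]  |boxes|=7  |leaves|=1  hit=P10

== RESULT ==
[0, 4, 8, 3, 10, 1, 5]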